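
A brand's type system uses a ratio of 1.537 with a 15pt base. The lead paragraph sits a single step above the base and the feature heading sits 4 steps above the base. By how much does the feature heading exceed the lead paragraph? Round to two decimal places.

60.66pt

Step 1: 15.0 × 1.537 = 23.0550pt
Step 4: 15.0 × 1.537⁴ = 83.7118pt
Difference: 83.7118 − 23.0550 = 60.6568pt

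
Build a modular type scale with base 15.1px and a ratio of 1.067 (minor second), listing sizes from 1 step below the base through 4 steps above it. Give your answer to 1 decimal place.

Step -1: 15.1 ÷ 1.067 = 14.2
Step 0: 15.1px
Step 1: 15.1 × 1.067 = 16.1
Step 2: 15.1 × 1.067² = 17.2
Step 3: 15.1 × 1.067³ = 18.3
Step 4: 15.1 × 1.067⁴ = 19.6

14.2px, 15.1px, 16.1px, 17.2px, 18.3px, 19.6px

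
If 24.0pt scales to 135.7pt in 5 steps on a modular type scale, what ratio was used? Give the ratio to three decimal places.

1.414

r⁵ = 135.7 / 24.0, so r = (135.7/24.0)^(1/5).
r = 5.6542^(1/5) ≈ 1.4141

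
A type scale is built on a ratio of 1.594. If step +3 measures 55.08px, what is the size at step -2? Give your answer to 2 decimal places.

5.35px

Moving from step +3 to step -2 is 5 steps down, so divide by r⁵.
55.08 ÷ 1.594⁵ = 55.08 ÷ 10.29062 ≈ 5.352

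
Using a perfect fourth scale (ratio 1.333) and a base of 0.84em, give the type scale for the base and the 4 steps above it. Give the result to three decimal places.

0.840em, 1.120em, 1.493em, 1.990em, 2.652em

Step 0: 0.84em
Step 1: 0.84 × 1.333 = 1.120
Step 2: 0.84 × 1.333² = 1.493
Step 3: 0.84 × 1.333³ = 1.990
Step 4: 0.84 × 1.333⁴ = 2.652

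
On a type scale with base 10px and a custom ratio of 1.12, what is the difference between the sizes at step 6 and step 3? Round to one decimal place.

Step 3: 10.0 × 1.12³ = 14.049px
Step 6: 10.0 × 1.12⁶ = 19.738px
Difference: 19.738 − 14.049 = 5.689px

5.7px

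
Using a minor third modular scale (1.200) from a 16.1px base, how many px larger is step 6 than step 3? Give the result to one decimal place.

Step 3: 16.1 × 1.200³ = 27.821px
Step 6: 16.1 × 1.200⁶ = 48.074px
Difference: 48.074 − 27.821 = 20.253px

20.3px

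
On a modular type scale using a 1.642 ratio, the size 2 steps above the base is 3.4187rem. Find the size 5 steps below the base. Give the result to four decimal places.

Moving from step +2 to step -5 is 7 steps down, so divide by r⁷.
3.4187 ÷ 1.642⁷ = 3.4187 ÷ 32.18193 ≈ 0.1062

0.1062rem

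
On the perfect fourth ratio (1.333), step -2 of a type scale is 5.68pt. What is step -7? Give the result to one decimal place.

The gap is -7 − (-2) = -5 steps, so the factor is 1.333^-5.
5.68 ÷ 1.333⁵ = 5.68 ÷ 4.20873 ≈ 1.350

1.3pt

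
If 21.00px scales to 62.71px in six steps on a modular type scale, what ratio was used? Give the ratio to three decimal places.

r⁶ = 62.71 / 21.00, so r = (62.71/21.00)^(1/6).
r = 2.9862^(1/6) ≈ 1.2000

1.200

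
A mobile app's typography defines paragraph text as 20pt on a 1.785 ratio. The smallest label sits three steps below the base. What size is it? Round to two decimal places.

20.0 ÷ 1.785³ = 20.0 ÷ 5.68741 ≈ 3.52

3.52pt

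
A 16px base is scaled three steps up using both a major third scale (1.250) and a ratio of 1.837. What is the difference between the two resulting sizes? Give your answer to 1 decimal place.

67.9px

Major third: 16.0 × 1.250³ = 31.250px
At 1.837: 16.0 × 1.837³ = 99.185px
Difference: 99.185 − 31.250 = 67.935px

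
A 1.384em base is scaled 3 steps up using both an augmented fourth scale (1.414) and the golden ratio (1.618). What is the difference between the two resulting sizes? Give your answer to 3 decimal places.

1.950em

Augmented fourth: 1.384 × 1.414³ = 3.91277em
Golden ratio: 1.384 × 1.618³ = 5.86235em
Difference: 5.86235 − 3.91277 = 1.94958em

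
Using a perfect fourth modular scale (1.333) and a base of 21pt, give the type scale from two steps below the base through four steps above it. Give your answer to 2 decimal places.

11.82pt, 15.75pt, 21.00pt, 27.99pt, 37.31pt, 49.74pt, 66.30pt

Step -2: 21.0 ÷ 1.333² = 11.82
Step -1: 21.0 ÷ 1.333 = 15.75
Step 0: 21pt
Step 1: 21.0 × 1.333 = 27.99
Step 2: 21.0 × 1.333² = 37.31
Step 3: 21.0 × 1.333³ = 49.74
Step 4: 21.0 × 1.333⁴ = 66.30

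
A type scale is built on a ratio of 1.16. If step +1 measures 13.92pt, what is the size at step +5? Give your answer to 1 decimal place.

Moving from step +1 to step +5 is 4 steps up, so multiply by r⁴.
13.92 × 1.16⁴ = 13.92 × 1.81064 ≈ 25.204

25.2pt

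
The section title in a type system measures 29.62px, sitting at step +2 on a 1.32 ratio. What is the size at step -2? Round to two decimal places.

Moving from step +2 to step -2 is 4 steps down, so divide by r⁴.
29.62 ÷ 1.32⁴ = 29.62 ÷ 3.03596 ≈ 9.756

9.76px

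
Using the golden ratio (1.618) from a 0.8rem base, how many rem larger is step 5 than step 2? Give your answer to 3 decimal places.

Step 2: 0.8 × 1.618² = 2.09434rem
Step 5: 0.8 × 1.618⁵ = 8.87120rem
Difference: 8.87120 − 2.09434 = 6.77686rem

6.777rem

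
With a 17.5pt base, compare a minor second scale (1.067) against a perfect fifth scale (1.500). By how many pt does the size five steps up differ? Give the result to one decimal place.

Minor second: 17.5 × 1.067⁵ = 24.202pt
Perfect fifth: 17.5 × 1.500⁵ = 132.891pt
Difference: 132.891 − 24.202 = 108.689pt

108.7pt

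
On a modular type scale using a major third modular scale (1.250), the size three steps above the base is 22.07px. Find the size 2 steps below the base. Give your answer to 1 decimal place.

The gap is -2 − (3) = -5 steps, so the factor is 1.250^-5.
22.07 ÷ 1.250⁵ = 22.07 ÷ 3.05176 ≈ 7.232

7.2px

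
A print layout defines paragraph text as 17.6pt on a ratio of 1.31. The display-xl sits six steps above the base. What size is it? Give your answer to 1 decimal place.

88.9pt

17.6 × 1.31⁶ = 17.6 × 5.05391 ≈ 88.95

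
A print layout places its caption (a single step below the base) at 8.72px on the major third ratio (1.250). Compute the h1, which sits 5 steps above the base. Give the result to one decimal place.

33.3px

8.72 × 1.250⁶ = 8.72 × 3.81470 ≈ 33.264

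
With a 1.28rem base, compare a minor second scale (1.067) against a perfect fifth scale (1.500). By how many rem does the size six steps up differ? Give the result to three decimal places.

Minor second: 1.28 × 1.067⁶ = 1.88885rem
Perfect fifth: 1.28 × 1.500⁶ = 14.58000rem
Difference: 14.58000 − 1.88885 = 12.69115rem

12.691rem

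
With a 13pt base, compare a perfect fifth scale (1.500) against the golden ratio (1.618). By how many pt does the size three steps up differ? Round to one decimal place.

11.2pt

Perfect fifth: 13.0 × 1.500³ = 43.875pt
Golden ratio: 13.0 × 1.618³ = 55.065pt
Difference: 55.065 − 43.875 = 11.190pt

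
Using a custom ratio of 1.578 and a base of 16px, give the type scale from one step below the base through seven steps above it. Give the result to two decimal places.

Step -1: 16.0 ÷ 1.578 = 10.14
Step 0: 16px
Step 1: 16.0 × 1.578 = 25.25
Step 2: 16.0 × 1.578² = 39.84
Step 3: 16.0 × 1.578³ = 62.87
Step 4: 16.0 × 1.578⁴ = 99.21
Step 5: 16.0 × 1.578⁵ = 156.55
Step 6: 16.0 × 1.578⁶ = 247.04
Step 7: 16.0 × 1.578⁷ = 389.82

10.14px, 16.00px, 25.25px, 39.84px, 62.87px, 99.21px, 156.55px, 247.04px, 389.82px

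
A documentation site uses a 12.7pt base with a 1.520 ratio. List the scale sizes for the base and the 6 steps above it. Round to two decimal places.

12.70pt, 19.30pt, 29.34pt, 44.60pt, 67.79pt, 103.04pt, 156.63pt

Step 0: 12.7pt
Step 1: 12.7 × 1.520 = 19.30
Step 2: 12.7 × 1.520² = 29.34
Step 3: 12.7 × 1.520³ = 44.60
Step 4: 12.7 × 1.520⁴ = 67.79
Step 5: 12.7 × 1.520⁵ = 103.04
Step 6: 12.7 × 1.520⁶ = 156.63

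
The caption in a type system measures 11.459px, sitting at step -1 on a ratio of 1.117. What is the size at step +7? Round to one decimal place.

11.459 × 1.117⁸ = 11.459 × 2.42340 ≈ 27.770

27.8px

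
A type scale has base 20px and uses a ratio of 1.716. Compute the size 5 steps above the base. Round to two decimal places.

297.59px

20.0 × 1.716⁵ = 20.0 × 14.87943 ≈ 297.59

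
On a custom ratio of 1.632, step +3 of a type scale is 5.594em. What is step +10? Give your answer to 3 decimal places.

172.490em

5.594 × 1.632⁷ = 5.594 × 30.83480 ≈ 172.490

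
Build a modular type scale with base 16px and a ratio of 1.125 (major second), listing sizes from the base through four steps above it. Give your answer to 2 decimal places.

Step 0: 16px
Step 1: 16.0 × 1.125 = 18.00
Step 2: 16.0 × 1.125² = 20.25
Step 3: 16.0 × 1.125³ = 22.78
Step 4: 16.0 × 1.125⁴ = 25.63

16.00px, 18.00px, 20.25px, 22.78px, 25.63px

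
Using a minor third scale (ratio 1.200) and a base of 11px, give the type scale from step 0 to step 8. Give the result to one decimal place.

Step 0: 11px
Step 1: 11.0 × 1.200 = 13.2
Step 2: 11.0 × 1.200² = 15.8
Step 3: 11.0 × 1.200³ = 19.0
Step 4: 11.0 × 1.200⁴ = 22.8
Step 5: 11.0 × 1.200⁵ = 27.4
Step 6: 11.0 × 1.200⁶ = 32.8
Step 7: 11.0 × 1.200⁷ = 39.4
Step 8: 11.0 × 1.200⁸ = 47.3

11.0px, 13.2px, 15.8px, 19.0px, 22.8px, 27.4px, 32.8px, 39.4px, 47.3px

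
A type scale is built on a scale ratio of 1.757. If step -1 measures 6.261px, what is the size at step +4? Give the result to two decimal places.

Moving from step -1 to step +4 is 5 steps up, so multiply by r⁵.
6.261 × 1.757⁵ = 6.261 × 16.74398 ≈ 104.834

104.83px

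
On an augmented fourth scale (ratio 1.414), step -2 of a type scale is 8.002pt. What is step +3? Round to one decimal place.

8.002 × 1.414⁵ = 8.002 × 5.65258 ≈ 45.232

45.2pt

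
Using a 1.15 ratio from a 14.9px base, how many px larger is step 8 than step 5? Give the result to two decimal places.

Step 5: 14.9 × 1.15⁵ = 29.9692px
Step 8: 14.9 × 1.15⁸ = 45.5794px
Difference: 45.5794 − 29.9692 = 15.6102px

15.61px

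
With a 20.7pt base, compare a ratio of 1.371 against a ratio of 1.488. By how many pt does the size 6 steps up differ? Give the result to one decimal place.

87.2pt

At 1.371: 20.7 × 1.371⁶ = 137.466pt
At 1.488: 20.7 × 1.488⁶ = 224.692pt
Difference: 224.692 − 137.466 = 87.226pt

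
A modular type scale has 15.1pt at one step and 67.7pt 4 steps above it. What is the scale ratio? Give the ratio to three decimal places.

1.455

The ratio satisfies 15.1 × r⁴ = 67.7, so r = (67.7 / 15.1)^(1/4).
r = 4.4834^(1/4) ≈ 1.4551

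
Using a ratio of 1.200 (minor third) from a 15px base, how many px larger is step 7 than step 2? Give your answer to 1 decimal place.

Step 2: 15.0 × 1.200² = 21.600px
Step 7: 15.0 × 1.200⁷ = 53.748px
Difference: 53.748 − 21.600 = 32.148px

32.1px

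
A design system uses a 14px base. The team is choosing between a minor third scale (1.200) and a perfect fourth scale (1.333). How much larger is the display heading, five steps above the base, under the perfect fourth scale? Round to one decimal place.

Minor third: 14.0 × 1.200⁵ = 34.836px
Perfect fourth: 14.0 × 1.333⁵ = 58.922px
Difference: 58.922 − 34.836 = 24.086px

24.1px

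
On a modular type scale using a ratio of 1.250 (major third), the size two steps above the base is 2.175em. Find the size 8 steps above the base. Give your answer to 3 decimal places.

8.297em

2.175 × 1.250⁶ = 2.175 × 3.81470 ≈ 8.297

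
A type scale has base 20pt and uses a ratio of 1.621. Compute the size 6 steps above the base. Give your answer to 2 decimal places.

Each step on a modular scale multiplies by the ratio, so the size n steps from the base is base × ratioⁿ.
20.0 × 1.621⁶ = 20.0 × 18.14254 ≈ 362.85

362.85pt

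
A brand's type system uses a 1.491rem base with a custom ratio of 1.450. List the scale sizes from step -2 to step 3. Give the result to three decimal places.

Step -2: 1.491 ÷ 1.450² = 0.709
Step -1: 1.491 ÷ 1.450 = 1.028
Step 0: 1.491rem
Step 1: 1.491 × 1.450 = 2.162
Step 2: 1.491 × 1.450² = 3.135
Step 3: 1.491 × 1.450³ = 4.545

0.709rem, 1.028rem, 1.491rem, 2.162rem, 3.135rem, 4.545rem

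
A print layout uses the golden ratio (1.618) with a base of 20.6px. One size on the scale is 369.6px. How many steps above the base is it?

6

1.618ⁿ = 369.6 / 20.6 = 17.9417
n = ln(17.9417) / ln(1.618) = 2.8871 / 0.4812 ≈ 6.00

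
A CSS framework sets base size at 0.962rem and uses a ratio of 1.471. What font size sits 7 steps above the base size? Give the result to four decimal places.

A modular type scale is a geometric sequence: sizeₙ = base × rⁿ.
0.962 × 1.471⁷ = 0.962 × 14.90352 ≈ 14.3372

14.3372rem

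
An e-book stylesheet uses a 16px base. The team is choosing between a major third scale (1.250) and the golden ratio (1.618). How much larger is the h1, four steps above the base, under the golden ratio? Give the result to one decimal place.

70.6px

Major third: 16.0 × 1.250⁴ = 39.062px
Golden ratio: 16.0 × 1.618⁴ = 109.656px
Difference: 109.656 − 39.062 = 70.594px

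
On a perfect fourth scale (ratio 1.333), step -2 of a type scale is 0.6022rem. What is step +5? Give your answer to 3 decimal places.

4.504rem

Moving from step -2 to step +5 is 7 steps up, so multiply by r⁷.
0.6022 × 1.333⁷ = 0.6022 × 7.47844 ≈ 4.504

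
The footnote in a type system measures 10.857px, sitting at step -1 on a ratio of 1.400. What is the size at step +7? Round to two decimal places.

160.23px

10.857 × 1.400⁸ = 10.857 × 14.75789 ≈ 160.226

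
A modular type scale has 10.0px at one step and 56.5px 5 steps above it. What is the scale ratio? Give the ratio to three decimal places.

1.414

r⁵ = 56.5 / 10.0, so r = (56.5/10.0)^(1/5).
r = 5.6500^(1/5) ≈ 1.4139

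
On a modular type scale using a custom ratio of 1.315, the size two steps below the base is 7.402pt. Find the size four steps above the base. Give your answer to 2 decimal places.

7.402 × 1.315⁶ = 7.402 × 5.17076 ≈ 38.274

38.27pt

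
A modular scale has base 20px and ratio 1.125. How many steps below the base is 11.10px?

1.125ⁿ = 20 / 11.10 = 1.8018
n = ln(1.8018) / ln(1.125) = 0.5888 / 0.1178 ≈ 5.00

5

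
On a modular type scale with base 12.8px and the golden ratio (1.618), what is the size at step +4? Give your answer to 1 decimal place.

Each step on a modular scale multiplies by the ratio, so the size n steps from the base is base × ratioⁿ.
12.8 × 1.618⁴ = 12.8 × 6.85353 ≈ 87.73

87.7px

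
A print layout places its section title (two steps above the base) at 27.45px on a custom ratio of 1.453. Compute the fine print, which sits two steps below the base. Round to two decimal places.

27.45 ÷ 1.453⁴ = 27.45 ÷ 4.45720 ≈ 6.159

6.16px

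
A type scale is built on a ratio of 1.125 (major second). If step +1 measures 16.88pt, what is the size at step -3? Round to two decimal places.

10.54pt

16.88 ÷ 1.125⁴ = 16.88 ÷ 1.60181 ≈ 10.538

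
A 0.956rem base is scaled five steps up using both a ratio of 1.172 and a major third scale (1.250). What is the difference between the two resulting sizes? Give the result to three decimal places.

0.804rem

At 1.172: 0.956 × 1.172⁵ = 2.11396rem
Major third: 0.956 × 1.250⁵ = 2.91748rem
Difference: 2.91748 − 2.11396 = 0.80352rem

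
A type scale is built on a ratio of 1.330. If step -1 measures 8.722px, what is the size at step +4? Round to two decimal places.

Moving from step -1 to step +4 is 5 steps up, so multiply by r⁵.
8.722 × 1.330⁵ = 8.722 × 4.16158 ≈ 36.297

36.30px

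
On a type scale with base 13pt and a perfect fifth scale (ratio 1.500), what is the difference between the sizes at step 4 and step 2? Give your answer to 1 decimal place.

Step 2: 13.0 × 1.500² = 29.250pt
Step 4: 13.0 × 1.500⁴ = 65.812pt
Difference: 65.812 − 29.250 = 36.562pt

36.6pt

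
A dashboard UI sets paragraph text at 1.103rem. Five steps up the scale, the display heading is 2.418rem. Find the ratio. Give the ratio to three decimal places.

The ratio satisfies 1.103 × r⁵ = 2.418, so r = (2.418 / 1.103)^(1/5).
r = 2.1922^(1/5) ≈ 1.1700

1.170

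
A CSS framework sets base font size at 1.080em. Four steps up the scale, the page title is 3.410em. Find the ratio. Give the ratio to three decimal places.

r⁴ = 3.410 / 1.080, so r = (3.410/1.080)^(1/4).
r = 3.1574^(1/4) ≈ 1.3330

1.333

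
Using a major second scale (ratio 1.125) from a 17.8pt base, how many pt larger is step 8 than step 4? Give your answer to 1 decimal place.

Step 4: 17.8 × 1.125⁴ = 28.512pt
Step 8: 17.8 × 1.125⁸ = 45.671pt
Difference: 45.671 − 28.512 = 17.159pt

17.2pt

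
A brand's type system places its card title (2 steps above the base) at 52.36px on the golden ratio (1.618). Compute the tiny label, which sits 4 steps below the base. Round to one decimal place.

2.9px

The gap is -4 − (2) = -6 steps, so the factor is 1.618^-6.
52.36 ÷ 1.618⁶ = 52.36 ÷ 17.94201 ≈ 2.918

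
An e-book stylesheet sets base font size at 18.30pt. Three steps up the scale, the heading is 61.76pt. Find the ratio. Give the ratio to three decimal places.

r³ = 61.76 / 18.30, so r = (61.76/18.30)^(1/3).
r = 3.3749^(1/3) ≈ 1.5000

1.500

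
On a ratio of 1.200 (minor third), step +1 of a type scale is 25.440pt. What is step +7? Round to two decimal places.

Moving from step +1 to step +7 is 6 steps up, so multiply by r⁶.
25.440 × 1.200⁶ = 25.440 × 2.98598 ≈ 75.963

75.96pt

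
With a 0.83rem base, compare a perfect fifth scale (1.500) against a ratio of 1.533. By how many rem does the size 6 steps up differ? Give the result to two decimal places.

Perfect fifth: 0.83 × 1.500⁶ = 9.4542rem
At 1.533: 0.83 × 1.533⁶ = 10.7729rem
Difference: 10.7729 − 9.4542 = 1.3187rem

1.32rem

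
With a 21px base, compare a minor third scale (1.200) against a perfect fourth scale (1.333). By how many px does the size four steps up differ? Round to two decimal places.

Minor third: 21.0 × 1.200⁴ = 43.5456px
Perfect fourth: 21.0 × 1.333⁴ = 66.3040px
Difference: 66.3040 − 43.5456 = 22.7584px

22.76px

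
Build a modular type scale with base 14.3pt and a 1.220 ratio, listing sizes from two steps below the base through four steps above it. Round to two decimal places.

9.61pt, 11.72pt, 14.30pt, 17.45pt, 21.28pt, 25.97pt, 31.68pt

Step -2: 14.3 ÷ 1.220² = 9.61
Step -1: 14.3 ÷ 1.220 = 11.72
Step 0: 14.3pt
Step 1: 14.3 × 1.220 = 17.45
Step 2: 14.3 × 1.220² = 21.28
Step 3: 14.3 × 1.220³ = 25.97
Step 4: 14.3 × 1.220⁴ = 31.68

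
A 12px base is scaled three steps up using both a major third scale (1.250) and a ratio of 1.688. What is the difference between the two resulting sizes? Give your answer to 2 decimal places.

Major third: 12.0 × 1.250³ = 23.4375px
At 1.688: 12.0 × 1.688³ = 57.7163px
Difference: 57.7163 − 23.4375 = 34.2788px

34.28px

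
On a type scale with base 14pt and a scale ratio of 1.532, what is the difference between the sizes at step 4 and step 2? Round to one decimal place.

44.3pt

Step 2: 14.0 × 1.532² = 32.858pt
Step 4: 14.0 × 1.532⁴ = 77.119pt
Difference: 77.119 − 32.858 = 44.261pt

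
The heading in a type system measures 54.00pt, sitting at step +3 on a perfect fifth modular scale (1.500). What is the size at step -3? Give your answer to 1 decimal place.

4.7pt

54.00 ÷ 1.500⁶ = 54.00 ÷ 11.39062 ≈ 4.741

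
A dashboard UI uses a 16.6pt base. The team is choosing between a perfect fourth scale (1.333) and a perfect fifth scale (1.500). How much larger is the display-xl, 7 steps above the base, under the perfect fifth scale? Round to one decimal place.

Perfect fourth: 16.6 × 1.333⁷ = 124.142pt
Perfect fifth: 16.6 × 1.500⁷ = 283.627pt
Difference: 283.627 − 124.142 = 159.485pt

159.5pt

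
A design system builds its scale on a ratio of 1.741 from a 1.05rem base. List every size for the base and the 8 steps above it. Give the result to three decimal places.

Step 0: 1.05rem
Step 1: 1.05 × 1.741 = 1.828
Step 2: 1.05 × 1.741² = 3.183
Step 3: 1.05 × 1.741³ = 5.541
Step 4: 1.05 × 1.741⁴ = 9.647
Step 5: 1.05 × 1.741⁵ = 16.795
Step 6: 1.05 × 1.741⁶ = 29.240
Step 7: 1.05 × 1.741⁷ = 50.907
Step 8: 1.05 × 1.741⁸ = 88.630

1.050rem, 1.828rem, 3.183rem, 5.541rem, 9.647rem, 16.795rem, 29.240rem, 50.907rem, 88.630rem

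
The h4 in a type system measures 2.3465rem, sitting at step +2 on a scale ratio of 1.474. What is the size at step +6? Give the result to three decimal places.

2.3465 × 1.474⁴ = 2.3465 × 4.72052 ≈ 11.077

11.077rem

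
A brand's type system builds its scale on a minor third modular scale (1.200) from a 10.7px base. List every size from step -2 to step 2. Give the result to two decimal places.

7.43px, 8.92px, 10.70px, 12.84px, 15.41px

Step -2: 10.7 ÷ 1.200² = 7.43
Step -1: 10.7 ÷ 1.200 = 8.92
Step 0: 10.7px
Step 1: 10.7 × 1.200 = 12.84
Step 2: 10.7 × 1.200² = 15.41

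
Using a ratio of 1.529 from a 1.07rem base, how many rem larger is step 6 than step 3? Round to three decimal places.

9.847rem

Step 3: 1.07 × 1.529³ = 3.82478rem
Step 6: 1.07 × 1.529⁶ = 13.67189rem
Difference: 13.67189 − 3.82478 = 9.84711rem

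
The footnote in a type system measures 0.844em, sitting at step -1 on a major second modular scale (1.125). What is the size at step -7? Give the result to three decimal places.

0.416em

0.844 ÷ 1.125⁶ = 0.844 ÷ 2.02729 ≈ 0.416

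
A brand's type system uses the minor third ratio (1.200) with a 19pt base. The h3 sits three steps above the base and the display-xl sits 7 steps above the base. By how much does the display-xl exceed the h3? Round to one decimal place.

Step 3: 19.0 × 1.200³ = 32.832pt
Step 7: 19.0 × 1.200⁷ = 68.080pt
Difference: 68.080 − 32.832 = 35.248pt

35.2pt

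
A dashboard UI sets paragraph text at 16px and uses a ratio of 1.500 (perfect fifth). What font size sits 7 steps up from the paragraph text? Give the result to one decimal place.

273.4px

16.0 × 1.500⁷ = 16.0 × 17.08594 ≈ 273.38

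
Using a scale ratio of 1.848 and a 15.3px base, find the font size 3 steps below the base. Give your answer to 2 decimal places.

2.42px

15.3 ÷ 1.848³ = 15.3 ÷ 6.31111 ≈ 2.42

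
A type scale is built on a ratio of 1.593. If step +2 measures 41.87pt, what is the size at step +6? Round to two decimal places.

41.87 × 1.593⁴ = 41.87 × 6.43966 ≈ 269.629

269.63pt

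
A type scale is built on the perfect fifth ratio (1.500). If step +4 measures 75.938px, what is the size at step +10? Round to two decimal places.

864.98px

Moving from step +4 to step +10 is 6 steps up, so multiply by r⁶.
75.938 × 1.500⁶ = 75.938 × 11.39062 ≈ 864.981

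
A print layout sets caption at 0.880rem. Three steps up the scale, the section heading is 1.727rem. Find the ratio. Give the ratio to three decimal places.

1.252

r³ = 1.727 / 0.880, so r = (1.727/0.880)^(1/3).
r = 1.9625^(1/3) ≈ 1.2520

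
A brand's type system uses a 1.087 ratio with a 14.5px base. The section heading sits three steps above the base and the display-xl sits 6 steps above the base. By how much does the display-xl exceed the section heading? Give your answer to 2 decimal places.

5.30px

Step 3: 14.5 × 1.087³ = 18.6233px
Step 6: 14.5 × 1.087⁶ = 23.9191px
Difference: 23.9191 − 18.6233 = 5.2958px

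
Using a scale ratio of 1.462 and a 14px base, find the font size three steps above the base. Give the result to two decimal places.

43.75px

Each step on a modular scale multiplies by the ratio, so the size n steps from the base is base × ratioⁿ.
14.0 × 1.462³ = 14.0 × 3.12494 ≈ 43.75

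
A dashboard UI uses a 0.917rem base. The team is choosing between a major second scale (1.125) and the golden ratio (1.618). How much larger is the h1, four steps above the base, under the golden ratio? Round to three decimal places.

4.816rem

Major second: 0.917 × 1.125⁴ = 1.46886rem
Golden ratio: 0.917 × 1.618⁴ = 6.28468rem
Difference: 6.28468 − 1.46886 = 4.81582rem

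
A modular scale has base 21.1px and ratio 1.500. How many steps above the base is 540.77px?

1.500ⁿ = 540.77 / 21.1 = 25.6289
n = ln(25.6289) / ln(1.500) = 3.2437 / 0.4055 ≈ 8.00

8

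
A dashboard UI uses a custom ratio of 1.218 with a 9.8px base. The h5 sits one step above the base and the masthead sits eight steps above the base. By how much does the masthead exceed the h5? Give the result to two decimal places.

35.53px

Step 1: 9.8 × 1.218 = 11.9364px
Step 8: 9.8 × 1.218⁸ = 47.4684px
Difference: 47.4684 − 11.9364 = 35.5320px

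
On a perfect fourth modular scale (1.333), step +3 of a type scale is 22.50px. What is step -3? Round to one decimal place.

22.50 ÷ 1.333⁶ = 22.50 ÷ 5.61023 ≈ 4.011

4.0px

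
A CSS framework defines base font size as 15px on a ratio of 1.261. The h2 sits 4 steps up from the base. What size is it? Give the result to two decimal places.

37.93px

15.0 × 1.261⁴ = 15.0 × 2.52848 ≈ 37.93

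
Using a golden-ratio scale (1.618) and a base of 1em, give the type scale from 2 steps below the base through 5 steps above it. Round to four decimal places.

0.3820em, 0.6180em, 1.0000em, 1.6180em, 2.6179em, 4.2358em, 6.8535em, 11.0890em

Step -2: 1.0 ÷ 1.618² = 0.3820
Step -1: 1.0 ÷ 1.618 = 0.6180
Step 0: 1em
Step 1: 1.0 × 1.618 = 1.6180
Step 2: 1.0 × 1.618² = 2.6179
Step 3: 1.0 × 1.618³ = 4.2358
Step 4: 1.0 × 1.618⁴ = 6.8535
Step 5: 1.0 × 1.618⁵ = 11.0890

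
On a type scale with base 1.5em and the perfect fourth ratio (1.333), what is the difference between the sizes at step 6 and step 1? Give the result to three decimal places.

Step 1: 1.5 × 1.333 = 1.99950em
Step 6: 1.5 × 1.333⁶ = 8.41535em
Difference: 8.41535 − 1.99950 = 6.41585em

6.416em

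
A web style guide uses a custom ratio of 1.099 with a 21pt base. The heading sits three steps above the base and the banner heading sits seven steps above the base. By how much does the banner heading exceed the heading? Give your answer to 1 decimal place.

Step 3: 21.0 × 1.099³ = 27.875pt
Step 7: 21.0 × 1.099⁷ = 40.663pt
Difference: 40.663 − 27.875 = 12.788pt

12.8pt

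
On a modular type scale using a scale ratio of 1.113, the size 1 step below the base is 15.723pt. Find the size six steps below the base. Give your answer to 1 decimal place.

15.723 ÷ 1.113⁵ = 15.723 ÷ 1.70795 ≈ 9.206

9.2pt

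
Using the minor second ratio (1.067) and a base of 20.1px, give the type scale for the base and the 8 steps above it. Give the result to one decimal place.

20.1px, 21.4px, 22.9px, 24.4px, 26.1px, 27.8px, 29.7px, 31.6px, 33.8px

Step 0: 20.1px
Step 1: 20.1 × 1.067 = 21.4
Step 2: 20.1 × 1.067² = 22.9
Step 3: 20.1 × 1.067³ = 24.4
Step 4: 20.1 × 1.067⁴ = 26.1
Step 5: 20.1 × 1.067⁵ = 27.8
Step 6: 20.1 × 1.067⁶ = 29.7
Step 7: 20.1 × 1.067⁷ = 31.6
Step 8: 20.1 × 1.067⁸ = 33.8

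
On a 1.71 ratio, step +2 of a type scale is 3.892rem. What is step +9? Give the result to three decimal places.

3.892 × 1.71⁷ = 3.892 × 42.75361 ≈ 166.397

166.397rem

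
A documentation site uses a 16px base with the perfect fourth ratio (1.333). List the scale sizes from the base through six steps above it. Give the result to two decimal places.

Step 0: 16px
Step 1: 16.0 × 1.333 = 21.33
Step 2: 16.0 × 1.333² = 28.43
Step 3: 16.0 × 1.333³ = 37.90
Step 4: 16.0 × 1.333⁴ = 50.52
Step 5: 16.0 × 1.333⁵ = 67.34
Step 6: 16.0 × 1.333⁶ = 89.76

16.00px, 21.33px, 28.43px, 37.90px, 50.52px, 67.34px, 89.76px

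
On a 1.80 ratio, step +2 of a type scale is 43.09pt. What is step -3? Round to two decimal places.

2.28pt

Moving from step +2 to step -3 is 5 steps down, so divide by r⁵.
43.09 ÷ 1.80⁵ = 43.09 ÷ 18.89568 ≈ 2.280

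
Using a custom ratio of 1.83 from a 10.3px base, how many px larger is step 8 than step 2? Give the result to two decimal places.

1261.03px

Step 2: 10.3 × 1.83² = 34.4937px
Step 8: 10.3 × 1.83⁸ = 1295.5254px
Difference: 1295.5254 − 34.4937 = 1261.0317px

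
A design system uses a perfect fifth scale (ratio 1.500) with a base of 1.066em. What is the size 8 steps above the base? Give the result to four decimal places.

1.066 × 1.500⁸ = 1.066 × 25.62891 ≈ 27.3204

27.3204em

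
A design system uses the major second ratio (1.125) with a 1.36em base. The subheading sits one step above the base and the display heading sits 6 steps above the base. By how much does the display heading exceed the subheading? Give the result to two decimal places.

Step 1: 1.36 × 1.125 = 1.5300em
Step 6: 1.36 × 1.125⁶ = 2.7571em
Difference: 2.7571 − 1.5300 = 1.2271em

1.23em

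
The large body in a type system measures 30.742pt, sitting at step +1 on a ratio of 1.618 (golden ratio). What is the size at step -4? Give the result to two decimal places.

Moving from step +1 to step -4 is 5 steps down, so divide by r⁵.
30.742 ÷ 1.618⁵ = 30.742 ÷ 11.08901 ≈ 2.772

2.77pt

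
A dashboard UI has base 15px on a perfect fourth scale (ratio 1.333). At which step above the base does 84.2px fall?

1.333ⁿ = 84.2 / 15 = 5.6133
n = ln(5.6133) / ln(1.333) = 1.7251 / 0.2874 ≈ 6.00

6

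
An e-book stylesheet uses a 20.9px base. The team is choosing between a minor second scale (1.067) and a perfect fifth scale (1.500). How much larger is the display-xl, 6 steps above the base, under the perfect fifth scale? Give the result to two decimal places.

Minor second: 20.9 × 1.067⁶ = 30.8413px
Perfect fifth: 20.9 × 1.500⁶ = 238.0641px
Difference: 238.0641 − 30.8413 = 207.2228px

207.22px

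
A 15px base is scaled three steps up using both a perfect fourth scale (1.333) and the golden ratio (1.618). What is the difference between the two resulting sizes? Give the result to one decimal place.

Perfect fourth: 15.0 × 1.333³ = 35.529px
Golden ratio: 15.0 × 1.618³ = 63.537px
Difference: 63.537 − 35.529 = 28.008px

28.0px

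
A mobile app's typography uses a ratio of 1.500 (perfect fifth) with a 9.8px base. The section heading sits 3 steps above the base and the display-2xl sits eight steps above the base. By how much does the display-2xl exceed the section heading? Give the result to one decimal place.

218.1px

Step 3: 9.8 × 1.500³ = 33.075px
Step 8: 9.8 × 1.500⁸ = 251.163px
Difference: 251.163 − 33.075 = 218.088px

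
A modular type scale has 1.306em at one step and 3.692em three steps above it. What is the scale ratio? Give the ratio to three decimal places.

The ratio satisfies 1.306 × r³ = 3.692, so r = (3.692 / 1.306)^(1/3).
r = 2.8270^(1/3) ≈ 1.4140

1.414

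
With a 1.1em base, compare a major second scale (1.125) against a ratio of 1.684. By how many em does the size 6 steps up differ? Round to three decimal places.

22.857em

Major second: 1.1 × 1.125⁶ = 2.23002em
At 1.684: 1.1 × 1.684⁶ = 25.08680em
Difference: 25.08680 − 2.23002 = 22.85678em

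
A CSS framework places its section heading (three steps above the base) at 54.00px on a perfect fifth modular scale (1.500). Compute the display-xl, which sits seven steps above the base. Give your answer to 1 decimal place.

273.4px

The gap is 7 − (3) = 4 steps, so the factor is 1.500^4.
54.00 × 1.500⁴ = 54.00 × 5.06250 ≈ 273.375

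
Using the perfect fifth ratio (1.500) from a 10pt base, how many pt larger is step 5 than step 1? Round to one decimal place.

60.9pt

Step 1: 10.0 × 1.500 = 15.000pt
Step 5: 10.0 × 1.500⁵ = 75.938pt
Difference: 75.938 − 15.000 = 60.938pt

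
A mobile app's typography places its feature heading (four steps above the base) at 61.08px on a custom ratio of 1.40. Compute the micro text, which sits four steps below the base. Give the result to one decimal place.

61.08 ÷ 1.40⁸ = 61.08 ÷ 14.75789 ≈ 4.139

4.1px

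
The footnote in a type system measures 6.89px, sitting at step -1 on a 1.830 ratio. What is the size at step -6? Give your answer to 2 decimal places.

The gap is -6 − (-1) = -5 steps, so the factor is 1.830^-5.
6.89 ÷ 1.830⁵ = 6.89 ÷ 20.52369 ≈ 0.336

0.34px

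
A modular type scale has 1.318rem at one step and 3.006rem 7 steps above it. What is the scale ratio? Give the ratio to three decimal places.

1.125

r⁷ = 3.006 / 1.318, so r = (3.006/1.318)^(1/7).
r = 2.2807^(1/7) ≈ 1.1250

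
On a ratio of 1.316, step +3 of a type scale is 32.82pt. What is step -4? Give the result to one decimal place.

The gap is -4 − (3) = -7 steps, so the factor is 1.316^-7.
32.82 ÷ 1.316⁷ = 32.82 ÷ 6.83583 ≈ 4.801

4.8pt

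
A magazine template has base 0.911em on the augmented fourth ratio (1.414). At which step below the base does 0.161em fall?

1.414ⁿ = 0.911 / 0.161 = 5.6584
n = ln(5.6584) / ln(1.414) = 1.7331 / 0.3464 ≈ 5.00

5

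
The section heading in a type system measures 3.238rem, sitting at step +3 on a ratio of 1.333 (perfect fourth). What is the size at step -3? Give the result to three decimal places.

0.577rem

3.238 ÷ 1.333⁶ = 3.238 ÷ 5.61023 ≈ 0.577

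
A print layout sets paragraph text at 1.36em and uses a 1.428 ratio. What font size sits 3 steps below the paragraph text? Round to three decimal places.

0.467em

Every step multiplies by the scale ratio.
1.36 ÷ 1.428³ = 1.36 ÷ 2.91195 ≈ 0.467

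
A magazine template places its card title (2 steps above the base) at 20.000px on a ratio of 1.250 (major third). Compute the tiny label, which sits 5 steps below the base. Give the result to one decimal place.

20.000 ÷ 1.250⁷ = 20.000 ÷ 4.76837 ≈ 4.194

4.2px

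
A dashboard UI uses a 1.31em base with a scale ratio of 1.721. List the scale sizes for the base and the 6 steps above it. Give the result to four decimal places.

1.3100em, 2.2545em, 3.8800em, 6.6775em, 11.4920em, 19.7777em, 34.0374em

Step 0: 1.31em
Step 1: 1.31 × 1.721 = 2.2545
Step 2: 1.31 × 1.721² = 3.8800
Step 3: 1.31 × 1.721³ = 6.6775
Step 4: 1.31 × 1.721⁴ = 11.4920
Step 5: 1.31 × 1.721⁵ = 19.7777
Step 6: 1.31 × 1.721⁶ = 34.0374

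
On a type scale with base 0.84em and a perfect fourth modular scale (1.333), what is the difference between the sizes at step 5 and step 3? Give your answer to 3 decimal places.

1.546em

Step 3: 0.84 × 1.333³ = 1.98962em
Step 5: 0.84 × 1.333⁵ = 3.53533em
Difference: 3.53533 − 1.98962 = 1.54571em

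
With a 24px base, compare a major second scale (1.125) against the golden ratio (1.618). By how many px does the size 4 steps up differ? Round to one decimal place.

126.0px

Major second: 24.0 × 1.125⁴ = 38.443px
Golden ratio: 24.0 × 1.618⁴ = 164.485px
Difference: 164.485 − 38.443 = 126.042px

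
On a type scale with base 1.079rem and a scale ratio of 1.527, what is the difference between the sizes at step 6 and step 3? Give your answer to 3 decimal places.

Step 3: 1.079 × 1.527³ = 3.84183rem
Step 6: 1.079 × 1.527⁶ = 13.67904rem
Difference: 13.67904 − 3.84183 = 9.83721rem

9.837rem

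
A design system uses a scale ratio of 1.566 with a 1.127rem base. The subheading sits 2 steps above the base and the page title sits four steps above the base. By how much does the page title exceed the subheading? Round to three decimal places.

4.014rem

Step 2: 1.127 × 1.566² = 2.76381rem
Step 4: 1.127 × 1.566⁴ = 6.77783rem
Difference: 6.77783 − 2.76381 = 4.01402rem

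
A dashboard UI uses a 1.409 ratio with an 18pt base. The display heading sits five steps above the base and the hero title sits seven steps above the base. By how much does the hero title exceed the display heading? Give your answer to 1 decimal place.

Step 5: 18.0 × 1.409⁵ = 99.960pt
Step 7: 18.0 × 1.409⁷ = 198.449pt
Difference: 198.449 − 99.960 = 98.489pt

98.5pt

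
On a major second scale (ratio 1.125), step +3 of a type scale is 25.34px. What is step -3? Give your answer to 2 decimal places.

12.50px

Moving from step +3 to step -3 is 6 steps down, so divide by r⁶.
25.34 ÷ 1.125⁶ = 25.34 ÷ 2.02729 ≈ 12.499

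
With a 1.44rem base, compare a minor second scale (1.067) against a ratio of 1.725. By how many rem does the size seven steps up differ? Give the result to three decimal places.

63.179rem

Minor second: 1.44 × 1.067⁷ = 2.26732rem
At 1.725: 1.44 × 1.725⁷ = 65.44646rem
Difference: 65.44646 − 2.26732 = 63.17914rem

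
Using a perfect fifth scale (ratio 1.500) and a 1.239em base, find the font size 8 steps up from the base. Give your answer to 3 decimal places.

31.754em

1.239 × 1.500⁸ = 1.239 × 25.62891 ≈ 31.754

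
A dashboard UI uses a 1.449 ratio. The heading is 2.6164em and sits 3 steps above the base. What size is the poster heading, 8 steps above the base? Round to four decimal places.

16.7127em

Moving from step +3 to step +8 is 5 steps up, so multiply by r⁵.
2.6164 × 1.449⁵ = 2.6164 × 6.38766 ≈ 16.7127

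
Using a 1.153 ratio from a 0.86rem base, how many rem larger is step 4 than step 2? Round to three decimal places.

0.377rem

Step 2: 0.86 × 1.153² = 1.14329rem
Step 4: 0.86 × 1.153⁴ = 1.51990rem
Difference: 1.51990 − 1.14329 = 0.37661rem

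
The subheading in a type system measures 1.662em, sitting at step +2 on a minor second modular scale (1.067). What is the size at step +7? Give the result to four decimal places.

1.662 × 1.067⁵ = 1.662 × 1.38300 ≈ 2.2985

2.2985em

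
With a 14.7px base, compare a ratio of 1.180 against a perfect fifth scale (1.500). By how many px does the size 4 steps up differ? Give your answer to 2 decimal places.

45.92px

At 1.180: 14.7 × 1.180⁴ = 28.5000px
Perfect fifth: 14.7 × 1.500⁴ = 74.4188px
Difference: 74.4188 − 28.5000 = 45.9188px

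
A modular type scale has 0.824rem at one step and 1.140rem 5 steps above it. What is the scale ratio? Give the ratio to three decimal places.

1.067

The ratio satisfies 0.824 × r⁵ = 1.140, so r = (1.140 / 0.824)^(1/5).
r = 1.3835^(1/5) ≈ 1.0671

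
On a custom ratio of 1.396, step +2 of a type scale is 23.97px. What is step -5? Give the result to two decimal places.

2.32px

23.97 ÷ 1.396⁷ = 23.97 ÷ 10.33232 ≈ 2.320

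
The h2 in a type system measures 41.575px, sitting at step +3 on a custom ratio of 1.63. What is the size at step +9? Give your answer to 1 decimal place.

779.8px

Moving from step +3 to step +9 is 6 steps up, so multiply by r⁶.
41.575 × 1.63⁶ = 41.575 × 18.75537 ≈ 779.754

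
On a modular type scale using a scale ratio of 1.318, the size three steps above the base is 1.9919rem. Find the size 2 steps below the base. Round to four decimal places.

1.9919 ÷ 1.318⁵ = 1.9919 ÷ 3.97720 ≈ 0.5008

0.5008rem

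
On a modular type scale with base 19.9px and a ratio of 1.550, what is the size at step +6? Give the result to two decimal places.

A modular type scale is a geometric sequence: sizeₙ = base × rⁿ.
19.9 × 1.550⁶ = 19.9 × 13.86725 ≈ 275.96

275.96px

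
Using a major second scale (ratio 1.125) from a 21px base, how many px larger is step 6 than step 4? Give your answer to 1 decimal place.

8.9px

Step 4: 21.0 × 1.125⁴ = 33.638px
Step 6: 21.0 × 1.125⁶ = 42.573px
Difference: 42.573 − 33.638 = 8.935px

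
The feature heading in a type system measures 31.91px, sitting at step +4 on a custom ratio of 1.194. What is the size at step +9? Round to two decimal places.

77.44px

31.91 × 1.194⁵ = 31.91 × 2.42673 ≈ 77.437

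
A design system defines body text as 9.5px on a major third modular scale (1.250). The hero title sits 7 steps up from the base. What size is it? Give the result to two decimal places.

45.30px

9.5 × 1.250⁷ = 9.5 × 4.76837 ≈ 45.30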